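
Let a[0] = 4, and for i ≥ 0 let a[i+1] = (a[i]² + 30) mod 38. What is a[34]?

22

Computing terms: a[0] = 4, a[1] = 8, a[2] = 18, a[3] = 12, a[4] = 22, a[5] = 20, a[6] = 12.
Since a[6] = a[3] = 12, the sequence is eventually periodic: after a pre-period of length 3 it cycles with period 3.
For i ≥ 3, a[i] depends only on (i - 3) mod 3. (34 - 3) mod 3 = 1, so a[34] = a[4] = 22.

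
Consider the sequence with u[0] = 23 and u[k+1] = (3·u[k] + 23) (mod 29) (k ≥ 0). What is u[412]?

u[0] = 23; u[1] = 5; u[2] = 9; u[3] = 21; u[4] = 28; u[5] = 20; u[6] = 25; u[7] = 11; u[8] = 27; u[9] = 17; u[10] = 16; u[11] = 13; u[12] = 4; u[13] = 6; u[14] = 12; u[15] = 1; u[16] = 26; u[17] = 14; u[18] = 7; u[19] = 15; u[20] = 10; u[21] = 24; u[22] = 8; u[23] = 18; u[24] = 19; u[25] = 22; u[26] = 2; u[27] = 0; u[28] = 23.
Since u[28] = u[0] = 23, the sequence is periodic with period 28.
So u[412] = u[0 + ((412-0) mod 28)] = u[20] = 10.

10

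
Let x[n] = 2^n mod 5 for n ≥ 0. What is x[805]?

We have x[0] = 1; x[1] = 2; x[2] = 4; x[3] = 3; x[4] = 1.
The sequence repeats with period 4.
(805 - 0) mod 4 = 1, so x[805] = x[1] = 2.

2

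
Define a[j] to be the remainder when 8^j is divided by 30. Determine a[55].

2

a[0] = 1,  a[1] = 8,  a[2] = 4,  a[3] = 2,  a[4] = 16,  a[5] = 8.
Since a[5] = a[1] = 8, the sequence is eventually periodic: after a pre-period of length 1 it cycles with period 4.
For j ≥ 1, a[j] depends only on (j - 1) mod 4. (55 - 1) mod 4 = 2, so a[55] = a[3] = 2.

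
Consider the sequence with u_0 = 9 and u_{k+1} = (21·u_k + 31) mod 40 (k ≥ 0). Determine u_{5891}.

30

u_0 = 9,  u_1 = 20,  u_2 = 11,  u_3 = 22,  u_4 = 13,  u_5 = 24,  u_6 = 15,  u_7 = 26,  u_8 = 17,  u_9 = 28,  u_{10} = 19,  u_{11} = 30,  u_{12} = 21,  u_{13} = 32,  u_{14} = 23,  u_{15} = 34,  u_{16} = 25,  u_{17} = 36,  u_{18} = 27,  u_{19} = 38,  u_{20} = 29,  u_{21} = 0,  u_{22} = 31,  u_{23} = 2,  u_{24} = 33,  u_{25} = 4,  u_{26} = 35,  u_{27} = 6,  u_{28} = 37,  u_{29} = 8,  u_{30} = 39,  u_{31} = 10,  u_{32} = 1,  u_{33} = 12,  u_{34} = 3,  u_{35} = 14,  u_{36} = 5,  u_{37} = 16,  u_{38} = 7,  u_{39} = 18,  u_{40} = 9.
Since u_{40} = u_0 = 9, the sequence is periodic with period 40.
(5891 - 0) mod 40 = 11, so u_{5891} = u_{11} = 30.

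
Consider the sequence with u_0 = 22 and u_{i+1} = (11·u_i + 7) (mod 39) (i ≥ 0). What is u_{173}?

36

Listing terms: u_0 = 22, u_1 = 15, u_2 = 16, u_3 = 27, u_4 = 31, u_5 = 36, u_6 = 13, u_7 = 33, u_8 = 19, u_9 = 21, u_{10} = 4, u_{11} = 12, u_{12} = 22.
The sequence repeats with period 12.
So u_{173} = u_{0 + ((173-0) mod 12)} = u_5 = 36.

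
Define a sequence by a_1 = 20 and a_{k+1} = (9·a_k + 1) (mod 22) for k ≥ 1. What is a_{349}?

8

Listing terms: a_1 = 20, a_2 = 5, a_3 = 2, a_4 = 19, a_5 = 18, a_6 = 9, a_7 = 16, a_8 = 13, a_9 = 8, a_{10} = 7, a_{11} = 20.
The sequence repeats with period 10.
So a_{349} = a_{1 + ((349-1) mod 10)} = a_9 = 8.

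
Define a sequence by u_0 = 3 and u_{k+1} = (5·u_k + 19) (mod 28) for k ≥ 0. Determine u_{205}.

u_0 = 3, u_1 = 6, u_2 = 21, u_3 = 12, u_4 = 23, u_5 = 22, u_6 = 17, u_7 = 20, u_8 = 7, u_9 = 26, u_{10} = 9, u_{11} = 8, u_{12} = 3.
Since u_{12} = u_0 = 3, the sequence is periodic with period 12.
(205 - 0) mod 12 = 1, so u_{205} = u_1 = 6.

6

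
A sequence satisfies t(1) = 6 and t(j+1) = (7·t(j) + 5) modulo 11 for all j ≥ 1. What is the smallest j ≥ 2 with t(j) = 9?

We have t(1) = 6; t(2) = 3; t(3) = 4; t(4) = 0; t(5) = 5; t(6) = 7; t(7) = 10; t(8) = 9; t(9) = 2; t(10) = 8; t(11) = 6.
Since t(11) = t(1) = 6, the sequence is periodic with period 10.
The value 9 first appears (with j ≥ 2) at t(8).

8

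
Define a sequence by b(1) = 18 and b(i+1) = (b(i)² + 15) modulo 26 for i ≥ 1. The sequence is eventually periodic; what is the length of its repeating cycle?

4

Computing terms: b(1) = 18,  b(2) = 1,  b(3) = 16,  b(4) = 11,  b(5) = 6,  b(6) = 25,  b(7) = 16.
Since b(7) = b(3) = 16, the sequence is eventually periodic: after a pre-period of length 2 it cycles with period 4.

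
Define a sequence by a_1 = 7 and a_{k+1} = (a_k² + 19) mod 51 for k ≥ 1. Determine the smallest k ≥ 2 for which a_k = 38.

We have a_1 = 7, a_2 = 17, a_3 = 2, a_4 = 23, a_5 = 38, a_6 = 35, a_7 = 20, a_8 = 11, a_9 = 38.
Since a_9 = a_5 = 38, the sequence is eventually periodic: after a pre-period of length 4 it cycles with period 4.
The value 38 first appears (with k ≥ 2) at a_5.

5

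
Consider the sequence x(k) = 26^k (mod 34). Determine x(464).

18

x(1) = 26, x(2) = 30, x(3) = 32, x(4) = 16, x(5) = 8, x(6) = 4, x(7) = 2, x(8) = 18, x(9) = 26.
The sequence repeats with period 8.
(464 - 1) mod 8 = 7, so x(464) = x(8) = 18.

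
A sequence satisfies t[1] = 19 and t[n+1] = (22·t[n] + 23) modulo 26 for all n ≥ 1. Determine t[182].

25

t[1] = 19, t[2] = 25, t[3] = 1, t[4] = 19.
Since t[4] = t[1] = 19, the sequence is periodic with period 3.
(182 - 1) mod 3 = 1, so t[182] = t[2] = 25.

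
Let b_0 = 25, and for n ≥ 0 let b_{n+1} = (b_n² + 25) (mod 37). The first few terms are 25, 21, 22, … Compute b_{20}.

13

Listing terms: b_0 = 25; b_1 = 21; b_2 = 22; b_3 = 28; b_4 = 32; b_5 = 13; b_6 = 9; b_7 = 32.
Since b_7 = b_4 = 32, the sequence is eventually periodic: after a pre-period of length 4 it cycles with period 3.
For n ≥ 4, b_n depends only on (n - 4) mod 3. (20 - 4) mod 3 = 1, so b_{20} = b_5 = 13.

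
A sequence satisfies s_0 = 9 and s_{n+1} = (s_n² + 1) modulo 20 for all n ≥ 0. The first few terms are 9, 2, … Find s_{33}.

6

We have s_0 = 9; s_1 = 2; s_2 = 5; s_3 = 6; s_4 = 17; s_5 = 10; s_6 = 1; s_7 = 2.
Since s_7 = s_1 = 2, the sequence is eventually periodic: after a pre-period of length 1 it cycles with period 6.
For n ≥ 1, s_n depends only on (n - 1) mod 6. (33 - 1) mod 6 = 2, so s_{33} = s_3 = 6.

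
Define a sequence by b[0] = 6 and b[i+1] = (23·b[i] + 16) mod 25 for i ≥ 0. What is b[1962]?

8

b[0] = 6, b[1] = 4, b[2] = 8, b[3] = 0, b[4] = 16, b[5] = 9, b[6] = 23, b[7] = 20, b[8] = 1, b[9] = 14, b[10] = 13, b[11] = 15, b[12] = 11, b[13] = 19, b[14] = 3, b[15] = 10, b[16] = 21, b[17] = 24, b[18] = 18, b[19] = 5, b[20] = 6.
Since b[20] = b[0] = 6, the sequence is periodic with period 20.
So b[1962] = b[0 + ((1962-0) mod 20)] = b[2] = 8.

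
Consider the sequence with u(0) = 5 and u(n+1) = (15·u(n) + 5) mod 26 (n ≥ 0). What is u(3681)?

6

We have u(0) = 5, u(1) = 2, u(2) = 9, u(3) = 10, u(4) = 25, u(5) = 16, u(6) = 11, u(7) = 14, u(8) = 7, u(9) = 6, u(10) = 17, u(11) = 0, u(12) = 5.
Since u(12) = u(0) = 5, the sequence is periodic with period 12.
So u(3681) = u(0 + ((3681-0) mod 12)) = u(9) = 6.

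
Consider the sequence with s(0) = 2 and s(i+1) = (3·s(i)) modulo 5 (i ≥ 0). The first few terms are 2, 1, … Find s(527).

s(0) = 2,  s(1) = 1,  s(2) = 3,  s(3) = 4,  s(4) = 2.
The sequence repeats with period 4.
So s(527) = s(0 + ((527-0) mod 4)) = s(3) = 4.

4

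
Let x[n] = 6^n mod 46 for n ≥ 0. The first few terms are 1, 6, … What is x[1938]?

36

We have x[0] = 1; x[1] = 6; x[2] = 36; x[3] = 32; x[4] = 8; x[5] = 2; x[6] = 12; x[7] = 26; x[8] = 18; x[9] = 16; x[10] = 4; x[11] = 24; x[12] = 6.
Since x[12] = x[1] = 6, the sequence is eventually periodic: after a pre-period of length 1 it cycles with period 11.
For n ≥ 1, x[n] depends only on (n - 1) mod 11. (1938 - 1) mod 11 = 1, so x[1938] = x[2] = 36.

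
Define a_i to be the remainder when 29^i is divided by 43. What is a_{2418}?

a_1 = 29,  a_2 = 24,  a_3 = 8,  a_4 = 17,  a_5 = 20,  a_6 = 21,  a_7 = 7,  a_8 = 31,  a_9 = 39,  a_{10} = 13,  a_{11} = 33,  a_{12} = 11,  a_{13} = 18,  a_{14} = 6,  a_{15} = 2,  a_{16} = 15,  a_{17} = 5,  a_{18} = 16,  a_{19} = 34,  a_{20} = 40,  a_{21} = 42,  a_{22} = 14,  a_{23} = 19,  a_{24} = 35,  a_{25} = 26,  a_{26} = 23,  a_{27} = 22,  a_{28} = 36,  a_{29} = 12,  a_{30} = 4,  a_{31} = 30,  a_{32} = 10,  a_{33} = 32,  a_{34} = 25,  a_{35} = 37,  a_{36} = 41,  a_{37} = 28,  a_{38} = 38,  a_{39} = 27,  a_{40} = 9,  a_{41} = 3,  a_{42} = 1,  a_{43} = 29.
The sequence repeats with period 42.
(2418 - 1) mod 42 = 23, so a_{2418} = a_{24} = 35.

35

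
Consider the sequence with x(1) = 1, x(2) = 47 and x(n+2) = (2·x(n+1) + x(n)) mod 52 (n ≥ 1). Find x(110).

x(1) = 1,  x(2) = 47,  x(3) = 43,  x(4) = 29,  x(5) = 49,  x(6) = 23,  x(7) = 43,  x(8) = 5,  x(9) = 1,  x(10) = 7,  x(11) = 15,  x(12) = 37,  x(13) = 37,  x(14) = 7,  x(15) = 51,  x(16) = 5,  x(17) = 9,  x(18) = 23,  x(19) = 3,  x(20) = 29,  x(21) = 9,  x(22) = 47,  x(23) = 51,  x(24) = 45,  x(25) = 37,  x(26) = 15,  x(27) = 15,  x(28) = 45,  x(29) = 1,  x(30) = 47.
Since (x(29), x(30)) = (x(1), x(2)) = (1, 47) (two consecutive terms determine the rest), the sequence is periodic with period 28.
So x(110) = x(1 + ((110-1) mod 28)) = x(26) = 15.

15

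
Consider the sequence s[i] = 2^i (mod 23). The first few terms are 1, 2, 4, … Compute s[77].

1

We have s[0] = 1,  s[1] = 2,  s[2] = 4,  s[3] = 8,  s[4] = 16,  s[5] = 9,  s[6] = 18,  s[7] = 13,  s[8] = 3,  s[9] = 6,  s[10] = 12,  s[11] = 1.
The sequence repeats with period 11.
So s[77] = s[0 + ((77-0) mod 11)] = s[0] = 1.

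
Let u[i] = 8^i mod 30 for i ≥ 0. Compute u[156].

16

Listing terms: u[0] = 1, u[1] = 8, u[2] = 4, u[3] = 2, u[4] = 16, u[5] = 8.
Since u[5] = u[1] = 8, the sequence is eventually periodic: after a pre-period of length 1 it cycles with period 4.
For i ≥ 1, u[i] depends only on (i - 1) mod 4. (156 - 1) mod 4 = 3, so u[156] = u[4] = 16.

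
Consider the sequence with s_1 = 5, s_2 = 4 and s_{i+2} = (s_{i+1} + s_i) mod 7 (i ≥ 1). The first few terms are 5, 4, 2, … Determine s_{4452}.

6

We have s_1 = 5,  s_2 = 4,  s_3 = 2,  s_4 = 6,  s_5 = 1,  s_6 = 0,  s_7 = 1,  s_8 = 1,  s_9 = 2,  s_{10} = 3,  s_{11} = 5,  s_{12} = 1,  s_{13} = 6,  s_{14} = 0,  s_{15} = 6,  s_{16} = 6,  s_{17} = 5,  s_{18} = 4.
The sequence repeats with period 16.
(4452 - 1) mod 16 = 3, so s_{4452} = s_4 = 6.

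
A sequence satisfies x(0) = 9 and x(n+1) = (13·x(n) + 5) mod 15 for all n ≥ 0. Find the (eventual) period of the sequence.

Computing terms: x(0) = 9, x(1) = 2, x(2) = 1, x(3) = 3, x(4) = 14, x(5) = 7, x(6) = 6, x(7) = 8, x(8) = 4, x(9) = 12, x(10) = 11, x(11) = 13, x(12) = 9.
The sequence repeats with period 12.

12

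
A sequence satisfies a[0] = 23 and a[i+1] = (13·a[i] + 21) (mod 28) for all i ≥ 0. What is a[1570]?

Listing terms: a[0] = 23,  a[1] = 12,  a[2] = 9,  a[3] = 26,  a[4] = 23.
The sequence repeats with period 4.
So a[1570] = a[0 + ((1570-0) mod 4)] = a[2] = 9.

9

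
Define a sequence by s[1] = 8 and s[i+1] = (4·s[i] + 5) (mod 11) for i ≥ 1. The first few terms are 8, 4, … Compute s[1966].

s[1] = 8, s[2] = 4, s[3] = 10, s[4] = 1, s[5] = 9, s[6] = 8.
The sequence repeats with period 5.
(1966 - 1) mod 5 = 0, so s[1966] = s[1] = 8.

8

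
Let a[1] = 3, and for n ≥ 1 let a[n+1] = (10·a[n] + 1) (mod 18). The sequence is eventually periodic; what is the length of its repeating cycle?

9

Listing terms: a[1] = 3, a[2] = 13, a[3] = 5, a[4] = 15, a[5] = 7, a[6] = 17, a[7] = 9, a[8] = 1, a[9] = 11, a[10] = 3.
The sequence repeats with period 9.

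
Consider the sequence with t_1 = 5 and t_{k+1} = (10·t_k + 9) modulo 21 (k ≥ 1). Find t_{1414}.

Computing terms: t_1 = 5,  t_2 = 17,  t_3 = 11,  t_4 = 14,  t_5 = 2,  t_6 = 8,  t_7 = 5.
The sequence repeats with period 6.
So t_{1414} = t_{1 + ((1414-1) mod 6)} = t_4 = 14.

14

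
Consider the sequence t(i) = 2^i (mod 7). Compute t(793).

2

Listing terms: t(0) = 1; t(1) = 2; t(2) = 4; t(3) = 1.
The sequence repeats with period 3.
(793 - 0) mod 3 = 1, so t(793) = t(1) = 2.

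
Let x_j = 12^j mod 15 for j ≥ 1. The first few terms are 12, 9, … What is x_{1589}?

Listing terms: x_1 = 12, x_2 = 9, x_3 = 3, x_4 = 6, x_5 = 12.
The sequence repeats with period 4.
So x_{1589} = x_{1 + ((1589-1) mod 4)} = x_1 = 12.

12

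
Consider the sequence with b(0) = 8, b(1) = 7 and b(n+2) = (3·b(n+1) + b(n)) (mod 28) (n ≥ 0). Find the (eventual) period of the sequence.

Computing terms: b(0) = 8; b(1) = 7; b(2) = 1; b(3) = 10; b(4) = 3; b(5) = 19; b(6) = 4; b(7) = 3; b(8) = 13; b(9) = 14; b(10) = 27; b(11) = 11; b(12) = 4; b(13) = 23; b(14) = 17; b(15) = 18; b(16) = 15; b(17) = 7; b(18) = 8; b(19) = 3; b(20) = 17; b(21) = 26; b(22) = 11; b(23) = 3; b(24) = 20; b(25) = 7; b(26) = 13; b(27) = 18; b(28) = 11; b(29) = 23; b(30) = 24; b(31) = 11; b(32) = 1; b(33) = 14; b(34) = 15; b(35) = 3; b(36) = 24; b(37) = 19; b(38) = 25; b(39) = 10; b(40) = 27; b(41) = 7; b(42) = 20; b(43) = 11; b(44) = 25; b(45) = 2; b(46) = 3; b(47) = 11; b(48) = 8; b(49) = 7.
Since (b(48), b(49)) = (b(0), b(1)) = (8, 7) (two consecutive terms determine the rest), the sequence is periodic with period 48.

48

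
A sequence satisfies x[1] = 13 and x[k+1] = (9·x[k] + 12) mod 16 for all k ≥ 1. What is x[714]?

x[1] = 13; x[2] = 1; x[3] = 5; x[4] = 9; x[5] = 13.
Since x[5] = x[1] = 13, the sequence is periodic with period 4.
So x[714] = x[1 + ((714-1) mod 4)] = x[2] = 1.

1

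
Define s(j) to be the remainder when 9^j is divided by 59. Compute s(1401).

Listing terms: s(0) = 1, s(1) = 9, s(2) = 22, s(3) = 21, s(4) = 12, s(5) = 49, s(6) = 28, s(7) = 16, s(8) = 26, s(9) = 57, s(10) = 41, s(11) = 15, s(12) = 17, s(13) = 35, s(14) = 20, s(15) = 3, s(16) = 27, s(17) = 7, s(18) = 4, s(19) = 36, s(20) = 29, s(21) = 25, s(22) = 48, s(23) = 19, s(24) = 53, s(25) = 5, s(26) = 45, s(27) = 51, s(28) = 46, s(29) = 1.
Since s(29) = s(0) = 1, the sequence is periodic with period 29.
(1401 - 0) mod 29 = 9, so s(1401) = s(9) = 57.

57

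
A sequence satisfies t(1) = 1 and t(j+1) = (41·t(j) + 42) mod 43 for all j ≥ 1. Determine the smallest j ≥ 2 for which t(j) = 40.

2

Computing terms: t(1) = 1; t(2) = 40; t(3) = 5; t(4) = 32; t(5) = 21; t(6) = 0; t(7) = 42; t(8) = 1.
The sequence repeats with period 7.
The value 40 first appears (with j ≥ 2) at t(2).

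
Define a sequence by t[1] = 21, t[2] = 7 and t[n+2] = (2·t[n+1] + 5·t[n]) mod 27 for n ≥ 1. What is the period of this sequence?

9

t[1] = 21,  t[2] = 7,  t[3] = 11,  t[4] = 3,  t[5] = 7,  t[6] = 2,  t[7] = 12,  t[8] = 7,  t[9] = 20,  t[10] = 21,  t[11] = 7.
The sequence repeats with period 9.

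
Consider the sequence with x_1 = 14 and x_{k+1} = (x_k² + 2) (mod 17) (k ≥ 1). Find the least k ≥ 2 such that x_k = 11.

2

Computing terms: x_1 = 14; x_2 = 11; x_3 = 4; x_4 = 1; x_5 = 3; x_6 = 11.
Since x_6 = x_2 = 11, the sequence is eventually periodic: after a pre-period of length 1 it cycles with period 4.
The value 11 first appears (with k ≥ 2) at x_2.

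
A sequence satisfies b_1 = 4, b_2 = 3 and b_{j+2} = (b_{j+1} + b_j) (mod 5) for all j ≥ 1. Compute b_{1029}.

0

Computing terms: b_1 = 4,  b_2 = 3,  b_3 = 2,  b_4 = 0,  b_5 = 2,  b_6 = 2,  b_7 = 4,  b_8 = 1,  b_9 = 0,  b_{10} = 1,  b_{11} = 1,  b_{12} = 2,  b_{13} = 3,  b_{14} = 0,  b_{15} = 3,  b_{16} = 3,  b_{17} = 1,  b_{18} = 4,  b_{19} = 0,  b_{20} = 4,  b_{21} = 4,  b_{22} = 3.
The sequence repeats with period 20.
So b_{1029} = b_{1 + ((1029-1) mod 20)} = b_9 = 0.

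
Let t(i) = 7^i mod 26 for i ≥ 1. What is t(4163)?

t(1) = 7, t(2) = 23, t(3) = 5, t(4) = 9, t(5) = 11, t(6) = 25, t(7) = 19, t(8) = 3, t(9) = 21, t(10) = 17, t(11) = 15, t(12) = 1, t(13) = 7.
Since t(13) = t(1) = 7, the sequence is periodic with period 12.
So t(4163) = t(1 + ((4163-1) mod 12)) = t(11) = 15.

15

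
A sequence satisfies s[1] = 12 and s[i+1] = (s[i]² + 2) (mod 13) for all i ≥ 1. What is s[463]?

Computing terms: s[1] = 12, s[2] = 3, s[3] = 11, s[4] = 6, s[5] = 12.
Since s[5] = s[1] = 12, the sequence is periodic with period 4.
(463 - 1) mod 4 = 2, so s[463] = s[3] = 11.

11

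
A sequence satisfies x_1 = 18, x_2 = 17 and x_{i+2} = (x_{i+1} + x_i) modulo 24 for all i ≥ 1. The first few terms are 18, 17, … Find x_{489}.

Computing terms: x_1 = 18; x_2 = 17; x_3 = 11; x_4 = 4; x_5 = 15; x_6 = 19; x_7 = 10; x_8 = 5; x_9 = 15; x_{10} = 20; x_{11} = 11; x_{12} = 7; x_{13} = 18; x_{14} = 1; x_{15} = 19; x_{16} = 20; x_{17} = 15; x_{18} = 11; x_{19} = 2; x_{20} = 13; x_{21} = 15; x_{22} = 4; x_{23} = 19; x_{24} = 23; x_{25} = 18; x_{26} = 17.
The sequence repeats with period 24.
So x_{489} = x_{1 + ((489-1) mod 24)} = x_9 = 15.

15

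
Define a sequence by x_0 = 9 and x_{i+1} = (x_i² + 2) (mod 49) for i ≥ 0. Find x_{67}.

We have x_0 = 9; x_1 = 34; x_2 = 31; x_3 = 32; x_4 = 46; x_5 = 11; x_6 = 25; x_7 = 39; x_8 = 4; x_9 = 18; x_{10} = 32.
Since x_{10} = x_3 = 32, the sequence is eventually periodic: after a pre-period of length 3 it cycles with period 7.
For i ≥ 3, x_i depends only on (i - 3) mod 7. (67 - 3) mod 7 = 1, so x_{67} = x_4 = 46.

46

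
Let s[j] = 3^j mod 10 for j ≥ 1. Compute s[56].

1

s[1] = 3; s[2] = 9; s[3] = 7; s[4] = 1; s[5] = 3.
Since s[5] = s[1] = 3, the sequence is periodic with period 4.
(56 - 1) mod 4 = 3, so s[56] = s[4] = 1.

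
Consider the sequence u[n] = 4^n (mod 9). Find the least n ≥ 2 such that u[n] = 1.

3

Computing terms: u[1] = 4,  u[2] = 7,  u[3] = 1,  u[4] = 4.
Since u[4] = u[1] = 4, the sequence is periodic with period 3.
The value 1 first appears (with n ≥ 2) at u[3].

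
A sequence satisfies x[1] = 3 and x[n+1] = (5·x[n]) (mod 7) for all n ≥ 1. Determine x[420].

x[1] = 3,  x[2] = 1,  x[3] = 5,  x[4] = 4,  x[5] = 6,  x[6] = 2,  x[7] = 3.
The sequence repeats with period 6.
So x[420] = x[1 + ((420-1) mod 6)] = x[6] = 2.

2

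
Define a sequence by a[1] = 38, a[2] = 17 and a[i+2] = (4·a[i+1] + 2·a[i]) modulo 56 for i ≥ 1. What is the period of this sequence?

48

We have a[1] = 38, a[2] = 17, a[3] = 32, a[4] = 50, a[5] = 40, a[6] = 36, a[7] = 0, a[8] = 16, a[9] = 8, a[10] = 8, a[11] = 48, a[12] = 40, a[13] = 32, a[14] = 40, a[15] = 0, a[16] = 24, a[17] = 40, a[18] = 40, a[19] = 16, a[20] = 32, a[21] = 48, a[22] = 32, a[23] = 0, a[24] = 8, a[25] = 32, a[26] = 32, a[27] = 24, a[28] = 48, a[29] = 16, a[30] = 48, a[31] = 0, a[32] = 40, a[33] = 48, a[34] = 48, a[35] = 8, a[36] = 16, a[37] = 24, a[38] = 16, a[39] = 0, a[40] = 32, a[41] = 16, a[42] = 16, a[43] = 40, a[44] = 24, a[45] = 8, a[46] = 24, a[47] = 0, a[48] = 48, a[49] = 24, a[50] = 24, a[51] = 32, a[52] = 8, a[53] = 40, a[54] = 8, a[55] = 0, a[56] = 16.
Since (a[55], a[56]) = (a[7], a[8]) = (0, 16) (two consecutive terms determine the rest), the sequence is eventually periodic: after a pre-period of length 6 it cycles with period 48.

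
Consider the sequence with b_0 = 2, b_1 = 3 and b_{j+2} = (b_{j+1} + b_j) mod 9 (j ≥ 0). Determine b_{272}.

Computing terms: b_0 = 2; b_1 = 3; b_2 = 5; b_3 = 8; b_4 = 4; b_5 = 3; b_6 = 7; b_7 = 1; b_8 = 8; b_9 = 0; b_{10} = 8; b_{11} = 8; b_{12} = 7; b_{13} = 6; b_{14} = 4; b_{15} = 1; b_{16} = 5; b_{17} = 6; b_{18} = 2; b_{19} = 8; b_{20} = 1; b_{21} = 0; b_{22} = 1; b_{23} = 1; b_{24} = 2; b_{25} = 3.
Since (b_{24}, b_{25}) = (b_0, b_1) = (2, 3) (two consecutive terms determine the rest), the sequence is periodic with period 24.
So b_{272} = b_{0 + ((272-0) mod 24)} = b_8 = 8.

8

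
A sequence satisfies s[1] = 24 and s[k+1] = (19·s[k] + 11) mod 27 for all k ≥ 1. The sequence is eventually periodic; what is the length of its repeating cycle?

27

We have s[1] = 24,  s[2] = 8,  s[3] = 1,  s[4] = 3,  s[5] = 14,  s[6] = 7,  s[7] = 9,  s[8] = 20,  s[9] = 13,  s[10] = 15,  s[11] = 26,  s[12] = 19,  s[13] = 21,  s[14] = 5,  s[15] = 25,  s[16] = 0,  s[17] = 11,  s[18] = 4,  s[19] = 6,  s[20] = 17,  s[21] = 10,  s[22] = 12,  s[23] = 23,  s[24] = 16,  s[25] = 18,  s[26] = 2,  s[27] = 22,  s[28] = 24.
Since s[28] = s[1] = 24, the sequence is periodic with period 27.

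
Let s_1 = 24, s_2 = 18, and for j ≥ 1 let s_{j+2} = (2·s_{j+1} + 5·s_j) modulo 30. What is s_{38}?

We have s_1 = 24, s_2 = 18, s_3 = 6, s_4 = 12, s_5 = 24, s_6 = 18.
Since (s_5, s_6) = (s_1, s_2) = (24, 18) (two consecutive terms determine the rest), the sequence is periodic with period 4.
(38 - 1) mod 4 = 1, so s_{38} = s_2 = 18.

18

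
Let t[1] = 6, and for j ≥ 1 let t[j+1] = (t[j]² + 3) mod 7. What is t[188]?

t[1] = 6,  t[2] = 4,  t[3] = 5,  t[4] = 0,  t[5] = 3,  t[6] = 5.
Since t[6] = t[3] = 5, the sequence is eventually periodic: after a pre-period of length 2 it cycles with period 3.
For j ≥ 3, t[j] depends only on (j - 3) mod 3. (188 - 3) mod 3 = 2, so t[188] = t[5] = 3.

3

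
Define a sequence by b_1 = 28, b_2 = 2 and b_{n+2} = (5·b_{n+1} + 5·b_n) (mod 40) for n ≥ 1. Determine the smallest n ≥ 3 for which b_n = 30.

Computing terms: b_1 = 28; b_2 = 2; b_3 = 30; b_4 = 0; b_5 = 30; b_6 = 30; b_7 = 20; b_8 = 10; b_9 = 30; b_{10} = 0.
Since (b_9, b_{10}) = (b_3, b_4) = (30, 0) (two consecutive terms determine the rest), the sequence is eventually periodic: after a pre-period of length 2 it cycles with period 6.
The value 30 first appears (with n ≥ 3) at b_3.

3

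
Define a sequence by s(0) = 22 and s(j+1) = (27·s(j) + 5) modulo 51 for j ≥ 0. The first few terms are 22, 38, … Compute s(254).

8

Computing terms: s(0) = 22,  s(1) = 38,  s(2) = 11,  s(3) = 47,  s(4) = 50,  s(5) = 29,  s(6) = 23,  s(7) = 14,  s(8) = 26,  s(9) = 44,  s(10) = 20,  s(11) = 35,  s(12) = 32,  s(13) = 2,  s(14) = 8,  s(15) = 17,  s(16) = 5,  s(17) = 38.
Since s(17) = s(1) = 38, the sequence is eventually periodic: after a pre-period of length 1 it cycles with period 16.
For j ≥ 1, s(j) depends only on (j - 1) mod 16. (254 - 1) mod 16 = 13, so s(254) = s(14) = 8.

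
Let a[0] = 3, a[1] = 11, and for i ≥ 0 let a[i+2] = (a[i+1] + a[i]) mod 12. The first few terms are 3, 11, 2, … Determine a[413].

4

Computing terms: a[0] = 3,  a[1] = 11,  a[2] = 2,  a[3] = 1,  a[4] = 3,  a[5] = 4,  a[6] = 7,  a[7] = 11,  a[8] = 6,  a[9] = 5,  a[10] = 11,  a[11] = 4,  a[12] = 3,  a[13] = 7,  a[14] = 10,  a[15] = 5,  a[16] = 3,  a[17] = 8,  a[18] = 11,  a[19] = 7,  a[20] = 6,  a[21] = 1,  a[22] = 7,  a[23] = 8,  a[24] = 3,  a[25] = 11.
The sequence repeats with period 24.
(413 - 0) mod 24 = 5, so a[413] = a[5] = 4.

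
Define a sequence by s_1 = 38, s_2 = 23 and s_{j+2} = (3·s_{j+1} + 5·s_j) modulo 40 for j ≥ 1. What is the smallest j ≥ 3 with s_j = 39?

s_1 = 38, s_2 = 23, s_3 = 19, s_4 = 12, s_5 = 11, s_6 = 13, s_7 = 14, s_8 = 27, s_9 = 31, s_{10} = 28, s_{11} = 39, s_{12} = 17, s_{13} = 6, s_{14} = 23, s_{15} = 19.
Since (s_{14}, s_{15}) = (s_2, s_3) = (23, 19) (two consecutive terms determine the rest), the sequence is eventually periodic: after a pre-period of length 1 it cycles with period 12.
The value 39 first appears (with j ≥ 3) at s_{11}.

11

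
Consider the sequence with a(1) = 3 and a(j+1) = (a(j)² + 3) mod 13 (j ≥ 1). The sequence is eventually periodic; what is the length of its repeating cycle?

Computing terms: a(1) = 3,  a(2) = 12,  a(3) = 4,  a(4) = 6,  a(5) = 0,  a(6) = 3.
The sequence repeats with period 5.

5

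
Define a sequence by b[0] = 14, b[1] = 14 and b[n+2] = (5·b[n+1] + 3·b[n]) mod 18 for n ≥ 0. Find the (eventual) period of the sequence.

b[0] = 14; b[1] = 14; b[2] = 4; b[3] = 8; b[4] = 16; b[5] = 14; b[6] = 10; b[7] = 2; b[8] = 4; b[9] = 8.
Since (b[8], b[9]) = (b[2], b[3]) = (4, 8) (two consecutive terms determine the rest), the sequence is eventually periodic: after a pre-period of length 2 it cycles with period 6.

6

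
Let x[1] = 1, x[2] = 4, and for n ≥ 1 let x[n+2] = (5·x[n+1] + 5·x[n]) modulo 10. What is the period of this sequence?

3

Computing terms: x[1] = 1; x[2] = 4; x[3] = 5; x[4] = 5; x[5] = 0; x[6] = 5; x[7] = 5.
Since (x[6], x[7]) = (x[3], x[4]) = (5, 5) (two consecutive terms determine the rest), the sequence is eventually periodic: after a pre-period of length 2 it cycles with period 3.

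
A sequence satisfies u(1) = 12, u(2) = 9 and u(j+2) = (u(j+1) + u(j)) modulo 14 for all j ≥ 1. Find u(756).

9

u(1) = 12; u(2) = 9; u(3) = 7; u(4) = 2; u(5) = 9; u(6) = 11; u(7) = 6; u(8) = 3; u(9) = 9; u(10) = 12; u(11) = 7; u(12) = 5; u(13) = 12; u(14) = 3; u(15) = 1; u(16) = 4; u(17) = 5; u(18) = 9; u(19) = 0; u(20) = 9; u(21) = 9; u(22) = 4; u(23) = 13; u(24) = 3; u(25) = 2; u(26) = 5; u(27) = 7; u(28) = 12; u(29) = 5; u(30) = 3; u(31) = 8; u(32) = 11; u(33) = 5; u(34) = 2; u(35) = 7; u(36) = 9; u(37) = 2; u(38) = 11; u(39) = 13; u(40) = 10; u(41) = 9; u(42) = 5; u(43) = 0; u(44) = 5; u(45) = 5; u(46) = 10; u(47) = 1; u(48) = 11; u(49) = 12; u(50) = 9.
Since (u(49), u(50)) = (u(1), u(2)) = (12, 9) (two consecutive terms determine the rest), the sequence is periodic with period 48.
(756 - 1) mod 48 = 35, so u(756) = u(36) = 9.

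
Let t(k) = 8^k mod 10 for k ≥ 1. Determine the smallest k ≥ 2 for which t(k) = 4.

We have t(1) = 8, t(2) = 4, t(3) = 2, t(4) = 6, t(5) = 8.
Since t(5) = t(1) = 8, the sequence is periodic with period 4.
The value 4 first appears (with k ≥ 2) at t(2).

2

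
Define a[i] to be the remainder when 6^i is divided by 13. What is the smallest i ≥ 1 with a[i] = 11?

Listing terms: a[0] = 1; a[1] = 6; a[2] = 10; a[3] = 8; a[4] = 9; a[5] = 2; a[6] = 12; a[7] = 7; a[8] = 3; a[9] = 5; a[10] = 4; a[11] = 11; a[12] = 1.
Since a[12] = a[0] = 1, the sequence is periodic with period 12.
The value 11 first appears (with i ≥ 1) at a[11].

11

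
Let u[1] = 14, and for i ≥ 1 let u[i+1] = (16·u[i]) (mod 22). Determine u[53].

20

u[1] = 14,  u[2] = 4,  u[3] = 20,  u[4] = 12,  u[5] = 16,  u[6] = 14.
The sequence repeats with period 5.
So u[53] = u[1 + ((53-1) mod 5)] = u[3] = 20.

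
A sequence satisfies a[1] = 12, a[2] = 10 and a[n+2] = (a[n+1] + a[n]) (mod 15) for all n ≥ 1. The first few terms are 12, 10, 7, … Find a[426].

Listing terms: a[1] = 12, a[2] = 10, a[3] = 7, a[4] = 2, a[5] = 9, a[6] = 11, a[7] = 5, a[8] = 1, a[9] = 6, a[10] = 7, a[11] = 13, a[12] = 5, a[13] = 3, a[14] = 8, a[15] = 11, a[16] = 4, a[17] = 0, a[18] = 4, a[19] = 4, a[20] = 8, a[21] = 12, a[22] = 5, a[23] = 2, a[24] = 7, a[25] = 9, a[26] = 1, a[27] = 10, a[28] = 11, a[29] = 6, a[30] = 2, a[31] = 8, a[32] = 10, a[33] = 3, a[34] = 13, a[35] = 1, a[36] = 14, a[37] = 0, a[38] = 14, a[39] = 14, a[40] = 13, a[41] = 12, a[42] = 10.
Since (a[41], a[42]) = (a[1], a[2]) = (12, 10) (two consecutive terms determine the rest), the sequence is periodic with period 40.
(426 - 1) mod 40 = 25, so a[426] = a[26] = 1.

1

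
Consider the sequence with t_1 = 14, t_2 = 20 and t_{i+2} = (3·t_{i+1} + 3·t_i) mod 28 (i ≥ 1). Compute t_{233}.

8

We have t_1 = 14, t_2 = 20, t_3 = 18, t_4 = 2, t_5 = 4, t_6 = 18, t_7 = 10, t_8 = 0, t_9 = 2, t_{10} = 6, t_{11} = 24, t_{12} = 6, t_{13} = 6, t_{14} = 8, t_{15} = 14, t_{16} = 10, t_{17} = 16, t_{18} = 22, t_{19} = 2, t_{20} = 16, t_{21} = 26, t_{22} = 14, t_{23} = 8, t_{24} = 10, t_{25} = 26, t_{26} = 24, t_{27} = 10, t_{28} = 18, t_{29} = 0, t_{30} = 26, t_{31} = 22, t_{32} = 4, t_{33} = 22, t_{34} = 22, t_{35} = 20, t_{36} = 14, t_{37} = 18, t_{38} = 12, t_{39} = 6, t_{40} = 26, t_{41} = 12, t_{42} = 2, t_{43} = 14, t_{44} = 20.
The sequence repeats with period 42.
So t_{233} = t_{1 + ((233-1) mod 42)} = t_{23} = 8.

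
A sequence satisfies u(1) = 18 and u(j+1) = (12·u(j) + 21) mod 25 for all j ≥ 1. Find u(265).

We have u(1) = 18,  u(2) = 12,  u(3) = 15,  u(4) = 1,  u(5) = 8,  u(6) = 17,  u(7) = 0,  u(8) = 21,  u(9) = 23,  u(10) = 22,  u(11) = 10,  u(12) = 16,  u(13) = 13,  u(14) = 2,  u(15) = 20,  u(16) = 11,  u(17) = 3,  u(18) = 7,  u(19) = 5,  u(20) = 6,  u(21) = 18.
The sequence repeats with period 20.
So u(265) = u(1 + ((265-1) mod 20)) = u(5) = 8.

8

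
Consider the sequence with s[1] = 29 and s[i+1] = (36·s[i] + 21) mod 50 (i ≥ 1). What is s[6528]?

11

We have s[1] = 29, s[2] = 15, s[3] = 11, s[4] = 17, s[5] = 33, s[6] = 9, s[7] = 45, s[8] = 41, s[9] = 47, s[10] = 13, s[11] = 39, s[12] = 25, s[13] = 21, s[14] = 27, s[15] = 43, s[16] = 19, s[17] = 5, s[18] = 1, s[19] = 7, s[20] = 23, s[21] = 49, s[22] = 35, s[23] = 31, s[24] = 37, s[25] = 3, s[26] = 29.
The sequence repeats with period 25.
(6528 - 1) mod 25 = 2, so s[6528] = s[3] = 11.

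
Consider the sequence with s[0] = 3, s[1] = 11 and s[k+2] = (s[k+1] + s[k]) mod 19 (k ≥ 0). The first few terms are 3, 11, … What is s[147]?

6

We have s[0] = 3, s[1] = 11, s[2] = 14, s[3] = 6, s[4] = 1, s[5] = 7, s[6] = 8, s[7] = 15, s[8] = 4, s[9] = 0, s[10] = 4, s[11] = 4, s[12] = 8, s[13] = 12, s[14] = 1, s[15] = 13, s[16] = 14, s[17] = 8, s[18] = 3, s[19] = 11.
Since (s[18], s[19]) = (s[0], s[1]) = (3, 11) (two consecutive terms determine the rest), the sequence is periodic with period 18.
So s[147] = s[0 + ((147-0) mod 18)] = s[3] = 6.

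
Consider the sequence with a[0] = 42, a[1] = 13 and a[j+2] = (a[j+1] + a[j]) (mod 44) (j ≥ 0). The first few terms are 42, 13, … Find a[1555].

37

Listing terms: a[0] = 42,  a[1] = 13,  a[2] = 11,  a[3] = 24,  a[4] = 35,  a[5] = 15,  a[6] = 6,  a[7] = 21,  a[8] = 27,  a[9] = 4,  a[10] = 31,  a[11] = 35,  a[12] = 22,  a[13] = 13,  a[14] = 35,  a[15] = 4,  a[16] = 39,  a[17] = 43,  a[18] = 38,  a[19] = 37,  a[20] = 31,  a[21] = 24,  a[22] = 11,  a[23] = 35,  a[24] = 2,  a[25] = 37,  a[26] = 39,  a[27] = 32,  a[28] = 27,  a[29] = 15,  a[30] = 42,  a[31] = 13.
The sequence repeats with period 30.
(1555 - 0) mod 30 = 25, so a[1555] = a[25] = 37.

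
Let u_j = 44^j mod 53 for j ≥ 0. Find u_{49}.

Computing terms: u_0 = 1,  u_1 = 44,  u_2 = 28,  u_3 = 13,  u_4 = 42,  u_5 = 46,  u_6 = 10,  u_7 = 16,  u_8 = 15,  u_9 = 24,  u_{10} = 49,  u_{11} = 36,  u_{12} = 47,  u_{13} = 1.
The sequence repeats with period 13.
So u_{49} = u_{0 + ((49-0) mod 13)} = u_{10} = 49.

49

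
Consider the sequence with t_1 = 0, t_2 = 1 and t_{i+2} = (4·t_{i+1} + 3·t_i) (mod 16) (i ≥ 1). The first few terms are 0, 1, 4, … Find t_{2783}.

12

Computing terms: t_1 = 0,  t_2 = 1,  t_3 = 4,  t_4 = 3,  t_5 = 8,  t_6 = 9,  t_7 = 12,  t_8 = 11,  t_9 = 0,  t_{10} = 1.
The sequence repeats with period 8.
So t_{2783} = t_{1 + ((2783-1) mod 8)} = t_7 = 12.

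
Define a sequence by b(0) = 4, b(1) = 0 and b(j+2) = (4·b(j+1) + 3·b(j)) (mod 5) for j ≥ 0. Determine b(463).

0

Computing terms: b(0) = 4; b(1) = 0; b(2) = 2; b(3) = 3; b(4) = 3; b(5) = 1; b(6) = 3; b(7) = 0; b(8) = 4; b(9) = 1; b(10) = 1; b(11) = 2; b(12) = 1; b(13) = 0; b(14) = 3; b(15) = 2; b(16) = 2; b(17) = 4; b(18) = 2; b(19) = 0; b(20) = 1; b(21) = 4; b(22) = 4; b(23) = 3; b(24) = 4; b(25) = 0.
The sequence repeats with period 24.
So b(463) = b(0 + ((463-0) mod 24)) = b(7) = 0.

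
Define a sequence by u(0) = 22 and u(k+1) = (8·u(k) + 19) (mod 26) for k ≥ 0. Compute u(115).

15

Listing terms: u(0) = 22,  u(1) = 13,  u(2) = 19,  u(3) = 15,  u(4) = 9,  u(5) = 13.
Since u(5) = u(1) = 13, the sequence is eventually periodic: after a pre-period of length 1 it cycles with period 4.
For k ≥ 1, u(k) depends only on (k - 1) mod 4. (115 - 1) mod 4 = 2, so u(115) = u(3) = 15.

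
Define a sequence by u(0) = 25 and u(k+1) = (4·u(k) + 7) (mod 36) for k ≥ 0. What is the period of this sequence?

Computing terms: u(0) = 25; u(1) = 35; u(2) = 3; u(3) = 19; u(4) = 11; u(5) = 15; u(6) = 31; u(7) = 23; u(8) = 27; u(9) = 7; u(10) = 35.
Since u(10) = u(1) = 35, the sequence is eventually periodic: after a pre-period of length 1 it cycles with period 9.

9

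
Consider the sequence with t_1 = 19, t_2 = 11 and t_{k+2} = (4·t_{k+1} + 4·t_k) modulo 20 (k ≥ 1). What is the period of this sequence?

3

We have t_1 = 19, t_2 = 11, t_3 = 0, t_4 = 4, t_5 = 16, t_6 = 0, t_7 = 4.
Since (t_6, t_7) = (t_3, t_4) = (0, 4) (two consecutive terms determine the rest), the sequence is eventually periodic: after a pre-period of length 2 it cycles with period 3.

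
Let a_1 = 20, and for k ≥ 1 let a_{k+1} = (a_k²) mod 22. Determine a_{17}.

20

We have a_1 = 20; a_2 = 4; a_3 = 16; a_4 = 14; a_5 = 20.
The sequence repeats with period 4.
(17 - 1) mod 4 = 0, so a_{17} = a_1 = 20.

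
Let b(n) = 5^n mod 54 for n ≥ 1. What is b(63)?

53

We have b(1) = 5, b(2) = 25, b(3) = 17, b(4) = 31, b(5) = 47, b(6) = 19, b(7) = 41, b(8) = 43, b(9) = 53, b(10) = 49, b(11) = 29, b(12) = 37, b(13) = 23, b(14) = 7, b(15) = 35, b(16) = 13, b(17) = 11, b(18) = 1, b(19) = 5.
The sequence repeats with period 18.
(63 - 1) mod 18 = 8, so b(63) = b(9) = 53.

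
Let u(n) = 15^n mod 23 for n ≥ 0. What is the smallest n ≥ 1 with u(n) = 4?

Computing terms: u(0) = 1, u(1) = 15, u(2) = 18, u(3) = 17, u(4) = 2, u(5) = 7, u(6) = 13, u(7) = 11, u(8) = 4, u(9) = 14, u(10) = 3, u(11) = 22, u(12) = 8, u(13) = 5, u(14) = 6, u(15) = 21, u(16) = 16, u(17) = 10, u(18) = 12, u(19) = 19, u(20) = 9, u(21) = 20, u(22) = 1.
The sequence repeats with period 22.
The value 4 first appears (with n ≥ 1) at u(8).

8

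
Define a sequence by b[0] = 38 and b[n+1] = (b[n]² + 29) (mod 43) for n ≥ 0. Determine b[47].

Computing terms: b[0] = 38, b[1] = 11, b[2] = 21, b[3] = 40, b[4] = 38.
The sequence repeats with period 4.
(47 - 0) mod 4 = 3, so b[47] = b[3] = 40.

40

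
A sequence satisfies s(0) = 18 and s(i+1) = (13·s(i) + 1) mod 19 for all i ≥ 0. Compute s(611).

13

Computing terms: s(0) = 18, s(1) = 7, s(2) = 16, s(3) = 0, s(4) = 1, s(5) = 14, s(6) = 12, s(7) = 5, s(8) = 9, s(9) = 4, s(10) = 15, s(11) = 6, s(12) = 3, s(13) = 2, s(14) = 8, s(15) = 10, s(16) = 17, s(17) = 13, s(18) = 18.
Since s(18) = s(0) = 18, the sequence is periodic with period 18.
So s(611) = s(0 + ((611-0) mod 18)) = s(17) = 13.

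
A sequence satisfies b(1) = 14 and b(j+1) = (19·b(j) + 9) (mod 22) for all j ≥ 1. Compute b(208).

b(1) = 14, b(2) = 11, b(3) = 20, b(4) = 15, b(5) = 8, b(6) = 7, b(7) = 10, b(8) = 1, b(9) = 6, b(10) = 13, b(11) = 14.
The sequence repeats with period 10.
So b(208) = b(1 + ((208-1) mod 10)) = b(8) = 1.

1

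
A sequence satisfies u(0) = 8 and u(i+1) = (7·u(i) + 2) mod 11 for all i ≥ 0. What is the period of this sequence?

u(0) = 8; u(1) = 3; u(2) = 1; u(3) = 9; u(4) = 10; u(5) = 6; u(6) = 0; u(7) = 2; u(8) = 5; u(9) = 4; u(10) = 8.
Since u(10) = u(0) = 8, the sequence is periodic with period 10.

10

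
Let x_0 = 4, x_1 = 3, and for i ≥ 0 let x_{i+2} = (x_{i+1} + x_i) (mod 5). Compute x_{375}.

3

We have x_0 = 4; x_1 = 3; x_2 = 2; x_3 = 0; x_4 = 2; x_5 = 2; x_6 = 4; x_7 = 1; x_8 = 0; x_9 = 1; x_{10} = 1; x_{11} = 2; x_{12} = 3; x_{13} = 0; x_{14} = 3; x_{15} = 3; x_{16} = 1; x_{17} = 4; x_{18} = 0; x_{19} = 4; x_{20} = 4; x_{21} = 3.
The sequence repeats with period 20.
So x_{375} = x_{0 + ((375-0) mod 20)} = x_{15} = 3.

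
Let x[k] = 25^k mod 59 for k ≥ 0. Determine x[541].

Listing terms: x[0] = 1, x[1] = 25, x[2] = 35, x[3] = 49, x[4] = 45, x[5] = 4, x[6] = 41, x[7] = 22, x[8] = 19, x[9] = 3, x[10] = 16, x[11] = 46, x[12] = 29, x[13] = 17, x[14] = 12, x[15] = 5, x[16] = 7, x[17] = 57, x[18] = 9, x[19] = 48, x[20] = 20, x[21] = 28, x[22] = 51, x[23] = 36, x[24] = 15, x[25] = 21, x[26] = 53, x[27] = 27, x[28] = 26, x[29] = 1.
The sequence repeats with period 29.
(541 - 0) mod 29 = 19, so x[541] = x[19] = 48.

48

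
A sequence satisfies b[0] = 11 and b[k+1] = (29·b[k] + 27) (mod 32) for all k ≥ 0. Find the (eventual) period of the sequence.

32

b[0] = 11, b[1] = 26, b[2] = 13, b[3] = 20, b[4] = 31, b[5] = 30, b[6] = 1, b[7] = 24, b[8] = 19, b[9] = 2, b[10] = 21, b[11] = 28, b[12] = 7, b[13] = 6, b[14] = 9, b[15] = 0, b[16] = 27, b[17] = 10, b[18] = 29, b[19] = 4, b[20] = 15, b[21] = 14, b[22] = 17, b[23] = 8, b[24] = 3, b[25] = 18, b[26] = 5, b[27] = 12, b[28] = 23, b[29] = 22, b[30] = 25, b[31] = 16, b[32] = 11.
Since b[32] = b[0] = 11, the sequence is periodic with period 32.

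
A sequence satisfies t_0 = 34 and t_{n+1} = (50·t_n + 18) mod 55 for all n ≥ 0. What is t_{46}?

Computing terms: t_0 = 34; t_1 = 13; t_2 = 8; t_3 = 33; t_4 = 18; t_5 = 38; t_6 = 48; t_7 = 53; t_8 = 28; t_9 = 43; t_{10} = 23; t_{11} = 13.
Since t_{11} = t_1 = 13, the sequence is eventually periodic: after a pre-period of length 1 it cycles with period 10.
For n ≥ 1, t_n depends only on (n - 1) mod 10. (46 - 1) mod 10 = 5, so t_{46} = t_6 = 48.

48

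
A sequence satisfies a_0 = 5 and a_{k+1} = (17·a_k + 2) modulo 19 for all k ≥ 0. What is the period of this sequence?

9

We have a_0 = 5; a_1 = 11; a_2 = 18; a_3 = 4; a_4 = 13; a_5 = 14; a_6 = 12; a_7 = 16; a_8 = 8; a_9 = 5.
Since a_9 = a_0 = 5, the sequence is periodic with period 9.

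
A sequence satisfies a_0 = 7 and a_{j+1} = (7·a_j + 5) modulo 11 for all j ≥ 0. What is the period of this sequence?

10

We have a_0 = 7; a_1 = 10; a_2 = 9; a_3 = 2; a_4 = 8; a_5 = 6; a_6 = 3; a_7 = 4; a_8 = 0; a_9 = 5; a_{10} = 7.
The sequence repeats with period 10.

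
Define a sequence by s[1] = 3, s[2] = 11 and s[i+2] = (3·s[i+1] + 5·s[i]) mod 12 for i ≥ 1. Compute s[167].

We have s[1] = 3, s[2] = 11, s[3] = 0, s[4] = 7, s[5] = 9, s[6] = 2, s[7] = 3, s[8] = 7, s[9] = 0, s[10] = 11, s[11] = 9, s[12] = 10, s[13] = 3, s[14] = 11.
The sequence repeats with period 12.
So s[167] = s[1 + ((167-1) mod 12)] = s[11] = 9.

9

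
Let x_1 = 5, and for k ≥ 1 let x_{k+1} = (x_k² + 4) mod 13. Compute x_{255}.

Listing terms: x_1 = 5,  x_2 = 3,  x_3 = 0,  x_4 = 4,  x_5 = 7,  x_6 = 1,  x_7 = 5.
Since x_7 = x_1 = 5, the sequence is periodic with period 6.
(255 - 1) mod 6 = 2, so x_{255} = x_3 = 0.

0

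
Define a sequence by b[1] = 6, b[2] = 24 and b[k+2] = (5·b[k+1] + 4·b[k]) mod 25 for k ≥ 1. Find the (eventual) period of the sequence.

20

Listing terms: b[1] = 6, b[2] = 24, b[3] = 19, b[4] = 16, b[5] = 6, b[6] = 19, b[7] = 19, b[8] = 21, b[9] = 6, b[10] = 14, b[11] = 19, b[12] = 1, b[13] = 6, b[14] = 9, b[15] = 19, b[16] = 6, b[17] = 6, b[18] = 4, b[19] = 19, b[20] = 11, b[21] = 6, b[22] = 24.
The sequence repeats with period 20.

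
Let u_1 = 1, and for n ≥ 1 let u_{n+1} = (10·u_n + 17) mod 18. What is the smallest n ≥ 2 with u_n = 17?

We have u_1 = 1, u_2 = 9, u_3 = 17, u_4 = 7, u_5 = 15, u_6 = 5, u_7 = 13, u_8 = 3, u_9 = 11, u_{10} = 1.
Since u_{10} = u_1 = 1, the sequence is periodic with period 9.
The value 17 first appears (with n ≥ 2) at u_3.

3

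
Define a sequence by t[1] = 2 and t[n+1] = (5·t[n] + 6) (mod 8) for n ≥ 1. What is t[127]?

t[1] = 2, t[2] = 0, t[3] = 6, t[4] = 4, t[5] = 2.
Since t[5] = t[1] = 2, the sequence is periodic with period 4.
(127 - 1) mod 4 = 2, so t[127] = t[3] = 6.

6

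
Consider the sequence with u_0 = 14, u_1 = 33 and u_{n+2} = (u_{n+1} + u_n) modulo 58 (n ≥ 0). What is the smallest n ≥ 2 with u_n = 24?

9

We have u_0 = 14, u_1 = 33, u_2 = 47, u_3 = 22, u_4 = 11, u_5 = 33, u_6 = 44, u_7 = 19, u_8 = 5, u_9 = 24, u_{10} = 29, u_{11} = 53, u_{12} = 24, u_{13} = 19, u_{14} = 43, u_{15} = 4, u_{16} = 47, u_{17} = 51, u_{18} = 40, u_{19} = 33, u_{20} = 15, u_{21} = 48, u_{22} = 5, u_{23} = 53, u_{24} = 0, u_{25} = 53, u_{26} = 53, u_{27} = 48, u_{28} = 43, u_{29} = 33, u_{30} = 18, u_{31} = 51, u_{32} = 11, u_{33} = 4, u_{34} = 15, u_{35} = 19, u_{36} = 34, u_{37} = 53, u_{38} = 29, u_{39} = 24, u_{40} = 53, u_{41} = 19, u_{42} = 14, u_{43} = 33.
The sequence repeats with period 42.
The value 24 first appears (with n ≥ 2) at u_9.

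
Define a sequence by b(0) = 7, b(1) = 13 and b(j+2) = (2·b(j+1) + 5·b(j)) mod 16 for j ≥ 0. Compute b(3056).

7

b(0) = 7, b(1) = 13, b(2) = 13, b(3) = 11, b(4) = 7, b(5) = 5, b(6) = 13, b(7) = 3, b(8) = 7, b(9) = 13.
Since (b(8), b(9)) = (b(0), b(1)) = (7, 13) (two consecutive terms determine the rest), the sequence is periodic with period 8.
(3056 - 0) mod 8 = 0, so b(3056) = b(0) = 7.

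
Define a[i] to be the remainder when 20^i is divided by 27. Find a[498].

Listing terms: a[0] = 1, a[1] = 20, a[2] = 22, a[3] = 8, a[4] = 25, a[5] = 14, a[6] = 10, a[7] = 11, a[8] = 4, a[9] = 26, a[10] = 7, a[11] = 5, a[12] = 19, a[13] = 2, a[14] = 13, a[15] = 17, a[16] = 16, a[17] = 23, a[18] = 1.
Since a[18] = a[0] = 1, the sequence is periodic with period 18.
(498 - 0) mod 18 = 12, so a[498] = a[12] = 19.

19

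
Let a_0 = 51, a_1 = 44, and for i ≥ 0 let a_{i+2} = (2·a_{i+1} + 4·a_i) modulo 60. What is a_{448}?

a_0 = 51; a_1 = 44; a_2 = 52; a_3 = 40; a_4 = 48; a_5 = 16; a_6 = 44; a_7 = 32; a_8 = 0; a_9 = 8; a_{10} = 16; a_{11} = 4; a_{12} = 12; a_{13} = 40; a_{14} = 8; a_{15} = 56; a_{16} = 24; a_{17} = 32; a_{18} = 40; a_{19} = 28; a_{20} = 36; a_{21} = 4; a_{22} = 32; a_{23} = 20; a_{24} = 48; a_{25} = 56; a_{26} = 4; a_{27} = 52; a_{28} = 0; a_{29} = 28; a_{30} = 56; a_{31} = 44; a_{32} = 12; a_{33} = 20; a_{34} = 28; a_{35} = 16; a_{36} = 24; a_{37} = 52; a_{38} = 20; a_{39} = 8; a_{40} = 36; a_{41} = 44; a_{42} = 52.
Since (a_{41}, a_{42}) = (a_1, a_2) = (44, 52) (two consecutive terms determine the rest), the sequence is eventually periodic: after a pre-period of length 1 it cycles with period 40.
For i ≥ 1, a_i depends only on (i - 1) mod 40. (448 - 1) mod 40 = 7, so a_{448} = a_8 = 0.

0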